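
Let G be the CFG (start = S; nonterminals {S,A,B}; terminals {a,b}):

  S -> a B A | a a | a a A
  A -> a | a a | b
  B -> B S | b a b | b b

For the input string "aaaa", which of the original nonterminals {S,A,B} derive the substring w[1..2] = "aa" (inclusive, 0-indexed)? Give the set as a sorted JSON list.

Convert to CNF:
  S -> T0 T0 | T0 X3 | T0 X4
  A -> T0 T0 | a | b
  B -> B S | T1 T1 | T1 X2
  T0 -> a
  T1 -> b
  X2 -> T0 T1
  X3 -> B A
  X4 -> T0 A

CYK table (by increasing span), restricted to cells inside w[1..2]:
  cell(1,1) a: {A,T0}  orig:{A}
  cell(2,2) a: {A,T0}  orig:{A}
  cell(1,2) aa: {A,S,X4}  orig:{A,S}

Original NTs in T[1,2] deriving "aa": ["A", "S"]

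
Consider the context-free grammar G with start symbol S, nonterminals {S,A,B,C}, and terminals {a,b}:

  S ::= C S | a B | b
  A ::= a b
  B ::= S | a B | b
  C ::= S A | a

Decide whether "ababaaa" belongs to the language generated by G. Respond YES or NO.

Convert to CNF:
  S -> C S | T0 B | b
  A -> T0 T1
  B -> C S | T0 B | b
  C -> S A | a
  T0 -> a
  T1 -> b

Fill CYK table bottom-up:
  [0..0]={C,T0}  "a"  orig:{C}
  [1..1]={B,S,T1}  "b"  orig:{B,S}
  [2..2]={C,T0}  "a"  orig:{C}
  [3..3]={B,S,T1}  "b"  orig:{B,S}
  [4..4]={C,T0}  "a"  orig:{C}
  [5..5]={C,T0}  "a"  orig:{C}
  [6..6]={C,T0}  "a"  orig:{C}
  [0..1]={A,B,S}  "ab"
  [1..2]=∅  "ba"
  [2..3]={A,B,S}  "ab"
  [3..4]=∅  "ba"
  [4..5]=∅  "aa"
  [5..6]=∅  "aa"
  [0..2]=∅  "aba"
  [1..3]={C}  "bab"
  [2..4]=∅  "aba"
  [3..5]=∅  "baa"
  [4..6]=∅  "aaa"
  [0..3]={C}  "abab"
  [1..4]=∅  "baba"
  [2..5]=∅  "abaa"
  [3..6]=∅  "baaa"
  [0..4]=∅  "ababa"
  [1..5]=∅  "babaa"
  [2..6]=∅  "abaaa"
  [0..5]=∅  "ababaa"
  [1..6]=∅  "babaaa"
  [0..6]=∅  "ababaaa"

S ∉ T[0,6] ⇒ NO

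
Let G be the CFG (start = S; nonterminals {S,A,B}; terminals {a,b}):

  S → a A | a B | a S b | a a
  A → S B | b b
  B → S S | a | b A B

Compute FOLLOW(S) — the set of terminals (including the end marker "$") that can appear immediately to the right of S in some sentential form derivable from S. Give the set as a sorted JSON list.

FIRST iteration:
round 1:
  A via A→b b: +{b}
  B via B→a: +{a}
  B via B→b A B: +{b}
  S via S→a A: +{a}
  FIRST[S]={a}  FIRST[A]={b}  FIRST[B]={a,b}
round 2:
  A via A→S B: +{a}
  FIRST[S]={a}  FIRST[A]={a,b}  FIRST[B]={a,b}
round 3: (no change)
  FIRST[S]={a}  FIRST[A]={a,b}  FIRST[B]={a,b}

FOLLOW iteration:
FOLLOW(S) := {$}
pass 1:
  A→S B: FOLLOW(S) ⊇ FIRST(B) = {a,b}; new: +{a,b}
  B→b A B: FOLLOW(A) ⊇ FIRST(B) = {a,b}; new: +{a,b}
  S→a A: FOLLOW(A) ⊇ FOLLOW(S) ⊇ {$,a,b}; new: +{$}
  S→a B: FOLLOW(B) ⊇ FOLLOW(S) ⊇ {$,a,b}; new: +{$,a,b}
  FOLLOW(S)={$,a,b}  FOLLOW(A)={$,a,b}  FOLLOW(B)={$,a,b}
pass 2: — fixpoint
  FOLLOW(S)={$,a,b}  FOLLOW(A)={$,a,b}  FOLLOW(B)={$,a,b}

FOLLOW(S) = ["$", "a", "b"]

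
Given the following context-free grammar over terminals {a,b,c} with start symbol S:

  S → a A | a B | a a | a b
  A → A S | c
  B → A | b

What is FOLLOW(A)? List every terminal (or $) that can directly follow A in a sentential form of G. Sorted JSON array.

FIRST sets, iterate to fixpoint:
pass 1:
  A via A→c: +{c}
  B via B→A: +{c}
  B via B→b: +{b}
  S via S→a A: +{a}
  FIRST(S)={a}  FIRST(A)={c}  FIRST(B)={b,c}
pass 2: — fixpoint
  FIRST(S)={a}  FIRST(A)={c}  FIRST(B)={b,c}

FOLLOW sets:
seed FOLLOW(S) with $
round 1:
  A→A S: FOLLOW(A) ⊇ FIRST(S) = {a}; new: +{a}
  A→A S: FOLLOW(S) ⊇ FOLLOW(A) ⊇ {a}; new: +{a}
  S→a A: FOLLOW(A) ⊇ FOLLOW(S) ⊇ {$,a}; new: +{$}
  S→a B: FOLLOW(B) ⊇ FOLLOW(S) ⊇ {$,a}; new: +{$,a}
  FOLLOW(S)={$,a}  FOLLOW(A)={$,a}  FOLLOW(B)={$,a}
round 2: — fixpoint
  FOLLOW(S)={$,a}  FOLLOW(A)={$,a}  FOLLOW(B)={$,a}

FOLLOW(A) = ["$", "a"]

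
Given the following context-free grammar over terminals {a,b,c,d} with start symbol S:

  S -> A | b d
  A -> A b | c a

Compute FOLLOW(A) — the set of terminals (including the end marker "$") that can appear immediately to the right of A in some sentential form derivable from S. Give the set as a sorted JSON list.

FIRST iteration:
round 1:
  A via A→c a: +{c}
  S via S→A: +{c}
  S via S→b d: +{b}
  S: {b,c}  A: {c}
round 2: — fixpoint
  S: {b,c}  A: {c}

Compute FOLLOW by fixpoint:
FOLLOW(S) := {$}
round 1:
  A→A b: FOLLOW(A) ⊇ FIRST(b) = {b}; new: +{b}
  S→A: FOLLOW(A) ⊇ FOLLOW(S) ⊇ {$}; new: +{$}
  FOLLOW[S]={$}  FOLLOW[A]={$,b}
round 2: (stable)
  FOLLOW[S]={$}  FOLLOW[A]={$,b}

FOLLOW(A) = ["$", "b"]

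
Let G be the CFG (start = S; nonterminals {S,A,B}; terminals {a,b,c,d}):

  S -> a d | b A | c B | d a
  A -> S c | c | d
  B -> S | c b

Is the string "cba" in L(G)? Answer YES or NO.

CNF form of G:
  S -> T0 B | T1 T2 | T2 T1 | T3 A
  A -> S T0 | c | d
  B -> T0 B | T0 T3 | T1 T2 | T2 T1 | T3 A
  T0 -> c
  T1 -> a
  T2 -> d
  T3 -> b

CYK table (by increasing span):
  T[0,0] 'c' = {A,T0}  orig:{A}
  T[1,1] 'b' = {T3}  orig:{}
  T[2,2] 'a' = {T1}  orig:{}
  T[0,1] 'cb' = {B}
  T[1,2] 'ba' = ∅
  T[0,2] 'cba' = ∅

S ∉ T[0,2] ⇒ NO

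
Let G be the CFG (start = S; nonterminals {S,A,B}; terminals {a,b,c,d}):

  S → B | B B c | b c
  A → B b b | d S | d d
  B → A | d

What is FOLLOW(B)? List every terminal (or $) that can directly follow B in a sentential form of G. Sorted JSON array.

FIRST sets, iterate to fixpoint:
round 1:
  A via A→d S: +{d}
  B via B→A: +{d}
  S via S→B: +{d}
  S via S→b c: +{b}
  FIRST(S)={b,d}  FIRST(A)={d}  FIRST(B)={d}
round 2: (no change)
  FIRST(S)={b,d}  FIRST(A)={d}  FIRST(B)={d}

FOLLOW sets:
FOLLOW(S) := {$}
[1]
  A→B b b: FOLLOW(B) ⊇ FIRST(b) = {b}; new: +{b}
  B→A: FOLLOW(A) ⊇ FOLLOW(B) ⊇ {b}; new: +{b}
  S→B: FOLLOW(B) ⊇ FOLLOW(S) ⊇ {$}; new: +{$}
  S→B B c: FOLLOW(B) ⊇ FIRST(B) = {d}; new: +{d}
  S→B B c: FOLLOW(B) ⊇ FIRST(c) = {c}; new: +{c}
  S: {$}  A: {b}  B: {$,b,c,d}
[2]
  A→d S: FOLLOW(S) ⊇ FOLLOW(A) ⊇ {b}; new: +{b}
  B→A: FOLLOW(A) ⊇ FOLLOW(B) ⊇ {$,b,c,d}; new: +{$,c,d}
  S: {$,b}  A: {$,b,c,d}  B: {$,b,c,d}
[3]
  A→d S: FOLLOW(S) ⊇ FOLLOW(A) ⊇ {$,b,c,d}; new: +{c,d}
  S: {$,b,c,d}  A: {$,b,c,d}  B: {$,b,c,d}
[4] (no change)
  S: {$,b,c,d}  A: {$,b,c,d}  B: {$,b,c,d}

FOLLOW(B) = ["$", "b", "c", "d"]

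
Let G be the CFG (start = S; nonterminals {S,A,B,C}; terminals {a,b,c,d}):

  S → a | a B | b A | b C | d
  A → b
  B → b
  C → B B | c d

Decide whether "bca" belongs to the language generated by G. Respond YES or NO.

Convert to CNF:
  S -> T2 B | T3 A | T3 C | a | d
  A -> b
  B -> b
  C -> B B | T0 T1
  T0 -> c
  T1 -> d
  T2 -> a
  T3 -> b

CYK table (by increasing span):
  cell(0,0) b: {A,B,T3}  orig:{A,B}
  cell(1,1) c: {T0}  orig:{}
  cell(2,2) a: {S,T2}  orig:{S}
  cell(0,1) bc: ∅
  cell(1,2) ca: ∅
  cell(0,2) bca: ∅

S ∉ T[0,2] ⇒ NO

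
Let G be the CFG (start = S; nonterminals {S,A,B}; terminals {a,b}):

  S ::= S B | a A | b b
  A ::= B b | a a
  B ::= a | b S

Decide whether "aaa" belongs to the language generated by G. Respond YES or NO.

CNF form of G:
  S -> S B | T0 T0 | T1 A
  A -> B T0 | T1 T1
  B -> T0 S | a
  T0 -> b
  T1 -> a

CYK fill:
  T[0,0] 'a' = {B,T1}  orig:{B}
  T[1,1] 'a' = {B,T1}  orig:{B}
  T[2,2] 'a' = {B,T1}  orig:{B}
  T[0,1] 'aa' = {A}
  T[1,2] 'aa' = {A}
  T[0,2] 'aaa' = {S}

S ∈ T[0,2] ⇒ YES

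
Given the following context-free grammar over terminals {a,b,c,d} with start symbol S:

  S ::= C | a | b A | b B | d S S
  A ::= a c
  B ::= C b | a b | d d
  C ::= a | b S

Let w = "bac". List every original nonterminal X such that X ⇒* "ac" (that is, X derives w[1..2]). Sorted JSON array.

CNF form of G:
  S -> T2 A | T2 B | T2 S | T3 X4 | a
  A -> T0 T1
  B -> C T2 | T0 T2 | T3 T3
  C -> T2 S | a
  T0 -> a
  T1 -> c
  T2 -> b
  T3 -> d
  X4 -> S S

CYK fill (cells [i..j] with 1 ≤ i ≤ j ≤ 2 only):
  [1..1]={C,S,T0}  "a"  orig:{C,S}
  [2..2]={T1}  "c"  orig:{}
  [1..2]={A}  "ac"

Original NTs in T[1,2] deriving "ac": ["A"]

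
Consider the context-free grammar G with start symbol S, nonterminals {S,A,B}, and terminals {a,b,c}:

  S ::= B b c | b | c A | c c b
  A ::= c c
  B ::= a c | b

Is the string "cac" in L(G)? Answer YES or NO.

CNF form of G:
  S -> B X3 | T0 A | T0 X4 | b
  A -> T0 T0
  B -> T1 T0 | b
  T0 -> c
  T1 -> a
  T2 -> b
  X3 -> T2 T0
  X4 -> T0 T2

CYK fill:
  T[0,0] 'c' = {T0}  orig:{}
  T[1,1] 'a' = {T1}  orig:{}
  T[2,2] 'c' = {T0}  orig:{}
  T[0,1] 'ca' = ∅
  T[1,2] 'ac' = {B}
  T[0,2] 'cac' = ∅

S ∉ T[0,2] ⇒ NO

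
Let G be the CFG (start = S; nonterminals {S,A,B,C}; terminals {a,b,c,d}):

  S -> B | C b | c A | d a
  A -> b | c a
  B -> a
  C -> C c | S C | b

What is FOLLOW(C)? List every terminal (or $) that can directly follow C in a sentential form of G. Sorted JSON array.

Compute FIRST by fixpoint:
pass 1:
  A via A→b: +{b}
  A via A→c a: +{c}
  B via B→a: +{a}
  C via C→b: +{b}
  S via S→B: +{a}
  S via S→C b: +{b}
  S via S→c A: +{c}
  S via S→d a: +{d}
  FIRST[S]={a,b,c,d}  FIRST[A]={b,c}  FIRST[B]={a}  FIRST[C]={b}
pass 2:
  C via C→S C: +{a,c,d}
  FIRST[S]={a,b,c,d}  FIRST[A]={b,c}  FIRST[B]={a}  FIRST[C]={a,b,c,d}
pass 3: — fixpoint
  FIRST[S]={a,b,c,d}  FIRST[A]={b,c}  FIRST[B]={a}  FIRST[C]={a,b,c,d}

FOLLOW sets:
FOLLOW(S) := {$}
pass 1:
  C→C c: FOLLOW(C) ⊇ FIRST(c) = {c}; new: +{c}
  C→S C: FOLLOW(S) ⊇ FIRST(C) = {a,b,c,d}; new: +{a,b,c,d}
  S→B: FOLLOW(B) ⊇ FOLLOW(S) ⊇ {$,a,b,c,d}; new: +{$,a,b,c,d}
  S→C b: FOLLOW(C) ⊇ FIRST(b) = {b}; new: +{b}
  S→c A: FOLLOW(A) ⊇ FOLLOW(S) ⊇ {$,a,b,c,d}; new: +{$,a,b,c,d}
  FOLLOW[S]={$,a,b,c,d}  FOLLOW[A]={$,a,b,c,d}  FOLLOW[B]={$,a,b,c,d}  FOLLOW[C]={b,c}
pass 2: done
  FOLLOW[S]={$,a,b,c,d}  FOLLOW[A]={$,a,b,c,d}  FOLLOW[B]={$,a,b,c,d}  FOLLOW[C]={b,c}

FOLLOW(C) = ["b", "c"]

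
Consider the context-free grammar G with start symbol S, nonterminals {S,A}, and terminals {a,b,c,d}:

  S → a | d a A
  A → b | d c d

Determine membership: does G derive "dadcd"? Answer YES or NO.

CNF form of G:
  S -> T0 X4 | a
  A -> T0 X3 | b
  T0 -> d
  T1 -> c
  T2 -> a
  X3 -> T1 T0
  X4 -> T2 A

CYK fill:
  T[0,0] 'd' = {T0}  orig:{}
  T[1,1] 'a' = {S,T2}  orig:{S}
  T[2,2] 'd' = {T0}  orig:{}
  T[3,3] 'c' = {T1}  orig:{}
  T[4,4] 'd' = {T0}  orig:{}
  T[0,1] 'da' = ∅
  T[1,2] 'ad' = ∅
  T[2,3] 'dc' = ∅
  T[3,4] 'cd' = {X3}  orig:{}
  T[0,2] 'dad' = ∅
  T[1,3] 'adc' = ∅
  T[2,4] 'dcd' = {A}
  T[0,3] 'dadc' = ∅
  T[1,4] 'adcd' = {X4}  orig:{}
  T[0,4] 'dadcd' = {S}

S ∈ T[0,4] ⇒ YES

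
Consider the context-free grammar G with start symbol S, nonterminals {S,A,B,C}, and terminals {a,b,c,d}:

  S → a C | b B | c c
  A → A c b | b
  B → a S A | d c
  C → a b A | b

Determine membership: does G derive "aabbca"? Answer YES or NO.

CNF form of G:
  S -> T0 T0 | T1 B | T2 C
  A -> A X4 | b
  B -> T2 X5 | T3 T0
  C -> T2 X6 | b
  T0 -> c
  T1 -> b
  T2 -> a
  T3 -> d
  X4 -> T0 T1
  X5 -> S A
  X6 -> T1 A

Fill CYK table bottom-up:
  cell(0,0) a: {T2}  orig:{}
  cell(1,1) a: {T2}  orig:{}
  cell(2,2) b: {A,C,T1}  orig:{A,C}
  cell(3,3) b: {A,C,T1}  orig:{A,C}
  cell(4,4) c: {T0}  orig:{}
  cell(5,5) a: {T2}  orig:{}
  cell(0,1) aa: ∅
  cell(1,2) ab: {S}
  cell(2,3) bb: {X6}  orig:{}
  cell(3,4) bc: ∅
  cell(4,5) ca: ∅
  cell(0,2) aab: ∅
  cell(1,3) abb: {C,X5}  orig:{C}
  cell(2,4) bbc: ∅
  cell(3,5) bca: ∅
  cell(0,3) aabb: {B,S}
  cell(1,4) abbc: ∅
  cell(2,5) bbca: ∅
  cell(0,4) aabbc: ∅
  cell(1,5) abbca: ∅
  cell(0,5) aabbca: ∅

S ∉ T[0,5] ⇒ NO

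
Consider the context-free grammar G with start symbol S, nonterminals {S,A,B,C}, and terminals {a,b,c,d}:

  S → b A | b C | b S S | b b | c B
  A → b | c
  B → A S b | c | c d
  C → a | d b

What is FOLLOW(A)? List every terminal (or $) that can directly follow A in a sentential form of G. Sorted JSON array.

Compute FIRST by fixpoint:
[1]
  A via A→b: +{b}
  A via A→c: +{c}
  B via B→A S b: +{b,c}
  C via C→a: +{a}
  C via C→d b: +{d}
  S via S→b A: +{b}
  S via S→c B: +{c}
  FIRST(S)={b,c}  FIRST(A)={b,c}  FIRST(B)={b,c}  FIRST(C)={a,d}
[2] (stable)
  FIRST(S)={b,c}  FIRST(A)={b,c}  FIRST(B)={b,c}  FIRST(C)={a,d}

FOLLOW sets:
initialize: $ ∈ FOLLOW(S)
round 1:
  B→A S b: FOLLOW(A) ⊇ FIRST(S) = {b,c}; new: +{b,c}
  B→A S b: FOLLOW(S) ⊇ FIRST(b) = {b}; new: +{b}
  S→b A: FOLLOW(A) ⊇ FOLLOW(S) ⊇ {$,b}; new: +{$}
  S→b C: FOLLOW(C) ⊇ FOLLOW(S) ⊇ {$,b}; new: +{$,b}
  S→b S S: FOLLOW(S) ⊇ FIRST(S) = {b,c}; new: +{c}
  S→c B: FOLLOW(B) ⊇ FOLLOW(S) ⊇ {$,b,c}; new: +{$,b,c}
  S: {$,b,c}  A: {$,b,c}  B: {$,b,c}  C: {$,b}
round 2:
  S→b C: FOLLOW(C) ⊇ FOLLOW(S) ⊇ {$,b,c}; new: +{c}
  S: {$,b,c}  A: {$,b,c}  B: {$,b,c}  C: {$,b,c}
round 3: — fixpoint
  S: {$,b,c}  A: {$,b,c}  B: {$,b,c}  C: {$,b,c}

FOLLOW(A) = ["$", "b", "c"]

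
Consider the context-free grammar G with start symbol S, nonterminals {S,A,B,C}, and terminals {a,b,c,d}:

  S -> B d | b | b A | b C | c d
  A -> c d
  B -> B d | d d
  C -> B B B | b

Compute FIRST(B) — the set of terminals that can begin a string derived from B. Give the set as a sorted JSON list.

FIRST sets, iterate to fixpoint:
iter 1:
  A via A→c d: +{c}
  B via B→d d: +{d}
  C via C→B B B: +{d}
  C via C→b: +{b}
  S via S→B d: +{d}
  S via S→b: +{b}
  S via S→c d: +{c}
  FIRST(S)={b,c,d}  FIRST(A)={c}  FIRST(B)={d}  FIRST(C)={b,d}
iter 2: — fixpoint
  FIRST(S)={b,c,d}  FIRST(A)={c}  FIRST(B)={d}  FIRST(C)={b,d}

FIRST(B) = ["d"]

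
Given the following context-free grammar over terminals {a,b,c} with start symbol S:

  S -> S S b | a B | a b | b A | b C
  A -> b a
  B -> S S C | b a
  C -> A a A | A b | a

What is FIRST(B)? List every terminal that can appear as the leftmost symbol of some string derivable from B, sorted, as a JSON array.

Compute FIRST by fixpoint:
iter 1:
  A via A→b a: +{b}
  B via B→b a: +{b}
  C via C→A a A: +{b}
  C via C→a: +{a}
  S via S→a B: +{a}
  S via S→b A: +{b}
  FIRST(S)={a,b}  FIRST(A)={b}  FIRST(B)={b}  FIRST(C)={a,b}
iter 2:
  B via B→S S C: +{a}
  FIRST(S)={a,b}  FIRST(A)={b}  FIRST(B)={a,b}  FIRST(C)={a,b}
iter 3: (no change)
  FIRST(S)={a,b}  FIRST(A)={b}  FIRST(B)={a,b}  FIRST(C)={a,b}

FIRST(B) = ["a", "b"]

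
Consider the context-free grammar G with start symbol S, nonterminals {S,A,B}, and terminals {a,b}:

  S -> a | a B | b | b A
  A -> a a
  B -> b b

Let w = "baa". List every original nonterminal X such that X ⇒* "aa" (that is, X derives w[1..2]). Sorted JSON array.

Convert to CNF:
  S -> T0 B | T1 A | a | b
  A -> T0 T0
  B -> T1 T1
  T0 -> a
  T1 -> b

CYK table (by increasing span), restricted to cells inside w[1..2]:
  [1..1]={S,T0}  "a"  orig:{S}
  [2..2]={S,T0}  "a"  orig:{S}
  [1..2]={A}  "aa"

Original NTs in T[1,2] deriving "aa": ["A"]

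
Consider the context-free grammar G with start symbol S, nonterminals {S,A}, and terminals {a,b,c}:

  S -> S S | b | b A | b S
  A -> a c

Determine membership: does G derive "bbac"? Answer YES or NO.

CNF form of G:
  S -> S S | T2 A | T2 S | b
  A -> T0 T1
  T0 -> a
  T1 -> c
  T2 -> b

CYK fill:
  T[0,0] 'b' = {S,T2}  orig:{S}
  T[1,1] 'b' = {S,T2}  orig:{S}
  T[2,2] 'a' = {T0}  orig:{}
  T[3,3] 'c' = {T1}  orig:{}
  T[0,1] 'bb' = {S}
  T[1,2] 'ba' = ∅
  T[2,3] 'ac' = {A}
  T[0,2] 'bba' = ∅
  T[1,3] 'bac' = {S}
  T[0,3] 'bbac' = {S}

S ∈ T[0,3] ⇒ YES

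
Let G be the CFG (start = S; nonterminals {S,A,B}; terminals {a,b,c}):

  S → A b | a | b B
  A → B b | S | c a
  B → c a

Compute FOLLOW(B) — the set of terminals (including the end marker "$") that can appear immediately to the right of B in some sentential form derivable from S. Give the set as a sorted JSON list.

Compute FIRST by fixpoint:
iter 1:
  A via A→c a: +{c}
  B via B→c a: +{c}
  S via S→A b: +{c}
  S via S→a: +{a}
  S via S→b B: +{b}
  FIRST(S)={a,b,c}  FIRST(A)={c}  FIRST(B)={c}
iter 2:
  A via A→S: +{a,b}
  FIRST(S)={a,b,c}  FIRST(A)={a,b,c}  FIRST(B)={c}
iter 3: done
  FIRST(S)={a,b,c}  FIRST(A)={a,b,c}  FIRST(B)={c}

FOLLOW sets:
initialize: $ ∈ FOLLOW(S)
round 1:
  A→B b: FOLLOW(B) ⊇ FIRST(b) = {b}; new: +{b}
  S→A b: FOLLOW(A) ⊇ FIRST(b) = {b}; new: +{b}
  S→b B: FOLLOW(B) ⊇ FOLLOW(S) ⊇ {$}; new: +{$}
  S: {$}  A: {b}  B: {$,b}
round 2:
  A→S: FOLLOW(S) ⊇ FOLLOW(A) ⊇ {b}; new: +{b}
  S: {$,b}  A: {b}  B: {$,b}
round 3: (stable)
  S: {$,b}  A: {b}  B: {$,b}

FOLLOW(B) = ["$", "b"]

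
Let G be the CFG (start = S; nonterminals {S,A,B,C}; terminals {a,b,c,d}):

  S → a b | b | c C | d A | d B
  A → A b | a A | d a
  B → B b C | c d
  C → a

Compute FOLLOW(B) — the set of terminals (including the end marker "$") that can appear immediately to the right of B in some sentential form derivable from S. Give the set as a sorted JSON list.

FIRST iteration:
iter 1:
  A via A→a A: +{a}
  A via A→d a: +{d}
  B via B→c d: +{c}
  C via C→a: +{a}
  S via S→a b: +{a}
  S via S→b: +{b}
  S via S→c C: +{c}
  S via S→d A: +{d}
  FIRST(S)={a,b,c,d}  FIRST(A)={a,d}  FIRST(B)={c}  FIRST(C)={a}
iter 2: — fixpoint
  FIRST(S)={a,b,c,d}  FIRST(A)={a,d}  FIRST(B)={c}  FIRST(C)={a}

Compute FOLLOW by fixpoint:
seed FOLLOW(S) with $
iter 1:
  A→A b: FOLLOW(A) ⊇ FIRST(b) = {b}; new: +{b}
  B→B b C: FOLLOW(B) ⊇ FIRST(b) = {b}; new: +{b}
  B→B b C: FOLLOW(C) ⊇ FOLLOW(B) ⊇ {b}; new: +{b}
  S→c C: FOLLOW(C) ⊇ FOLLOW(S) ⊇ {$}; new: +{$}
  S→d A: FOLLOW(A) ⊇ FOLLOW(S) ⊇ {$}; new: +{$}
  S→d B: FOLLOW(B) ⊇ FOLLOW(S) ⊇ {$}; new: +{$}
  FOLLOW[S]={$}  FOLLOW[A]={$,b}  FOLLOW[B]={$,b}  FOLLOW[C]={$,b}
iter 2: (no change)
  FOLLOW[S]={$}  FOLLOW[A]={$,b}  FOLLOW[B]={$,b}  FOLLOW[C]={$,b}

FOLLOW(B) = ["$", "b"]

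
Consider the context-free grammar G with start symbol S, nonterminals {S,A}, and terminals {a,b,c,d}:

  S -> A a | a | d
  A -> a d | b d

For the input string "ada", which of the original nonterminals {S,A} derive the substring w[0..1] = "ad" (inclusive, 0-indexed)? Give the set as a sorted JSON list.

Convert to CNF:
  S -> A T0 | a | d
  A -> T0 T1 | T2 T1
  T0 -> a
  T1 -> d
  T2 -> b

CYK fill, restricted to cells inside w[0..1]:
  cell(0,0) a: {S,T0}  orig:{S}
  cell(1,1) d: {S,T1}  orig:{S}
  cell(0,1) ad: {A}

Original NTs in T[0,1] deriving "ad": ["A"]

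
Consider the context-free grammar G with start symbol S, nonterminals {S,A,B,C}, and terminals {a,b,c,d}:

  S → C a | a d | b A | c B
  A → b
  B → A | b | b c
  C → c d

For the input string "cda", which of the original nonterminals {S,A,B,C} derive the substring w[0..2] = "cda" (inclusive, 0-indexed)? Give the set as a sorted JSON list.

Convert to CNF:
  S -> C T3 | T0 A | T1 B | T3 T2
  A -> b
  B -> T0 T1 | b
  C -> T1 T2
  T0 -> b
  T1 -> c
  T2 -> d
  T3 -> a

CYK table (by increasing span) (cells [i..j] with 0 ≤ i ≤ j ≤ 2 only):
  T[0,0] 'c' = {T1}  orig:{}
  T[1,1] 'd' = {T2}  orig:{}
  T[2,2] 'a' = {T3}  orig:{}
  T[0,1] 'cd' = {C}
  T[1,2] 'da' = ∅
  T[0,2] 'cda' = {S}

Original NTs in T[0,2] deriving "cda": ["S"]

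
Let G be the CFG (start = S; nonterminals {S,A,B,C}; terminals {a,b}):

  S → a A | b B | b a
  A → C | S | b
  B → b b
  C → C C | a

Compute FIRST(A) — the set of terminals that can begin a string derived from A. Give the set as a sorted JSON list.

FIRST iteration:
round 1:
  A via A→b: +{b}
  B via B→b b: +{b}
  C via C→a: +{a}
  S via S→a A: +{a}
  S via S→b B: +{b}
  S: {a,b}  A: {b}  B: {b}  C: {a}
round 2:
  A via A→C: +{a}
  S: {a,b}  A: {a,b}  B: {b}  C: {a}
round 3: (stable)
  S: {a,b}  A: {a,b}  B: {b}  C: {a}

FIRST(A) = ["a", "b"]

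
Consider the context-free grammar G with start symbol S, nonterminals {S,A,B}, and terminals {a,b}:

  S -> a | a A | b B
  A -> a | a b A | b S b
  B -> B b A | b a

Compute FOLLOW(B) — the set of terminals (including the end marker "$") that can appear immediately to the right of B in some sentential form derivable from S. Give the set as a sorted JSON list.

FIRST iteration:
pass 1:
  A via A→a: +{a}
  A via A→b S b: +{b}
  B via B→b a: +{b}
  S via S→a: +{a}
  S via S→b B: +{b}
  FIRST[S]={a,b}  FIRST[A]={a,b}  FIRST[B]={b}
pass 2: (no change)
  FIRST[S]={a,b}  FIRST[A]={a,b}  FIRST[B]={b}

FOLLOW iteration:
initialize: $ ∈ FOLLOW(S)
pass 1:
  A→b S b: FOLLOW(S) ⊇ FIRST(b) = {b}; new: +{b}
  B→B b A: FOLLOW(B) ⊇ FIRST(b) = {b}; new: +{b}
  B→B b A: FOLLOW(A) ⊇ FOLLOW(B) ⊇ {b}; new: +{b}
  S→a A: FOLLOW(A) ⊇ FOLLOW(S) ⊇ {$,b}; new: +{$}
  S→b B: FOLLOW(B) ⊇ FOLLOW(S) ⊇ {$,b}; new: +{$}
  FOLLOW(S)={$,b}  FOLLOW(A)={$,b}  FOLLOW(B)={$,b}
pass 2: done
  FOLLOW(S)={$,b}  FOLLOW(A)={$,b}  FOLLOW(B)={$,b}

FOLLOW(B) = ["$", "b"]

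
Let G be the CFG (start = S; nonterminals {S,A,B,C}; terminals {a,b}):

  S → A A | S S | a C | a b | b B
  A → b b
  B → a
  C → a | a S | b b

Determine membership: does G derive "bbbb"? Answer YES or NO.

CNF form of G:
  S -> A A | S S | T0 B | T1 C | T1 T0
  A -> T0 T0
  B -> a
  C -> T0 T0 | T1 S | a
  T0 -> b
  T1 -> a

CYK table (by increasing span):
  cell(0,0) b: {T0}  orig:{}
  cell(1,1) b: {T0}  orig:{}
  cell(2,2) b: {T0}  orig:{}
  cell(3,3) b: {T0}  orig:{}
  cell(0,1) bb: {A,C}
  cell(1,2) bb: {A,C}
  cell(2,3) bb: {A,C}
  cell(0,2) bbb: ∅
  cell(1,3) bbb: ∅
  cell(0,3) bbbb: {S}

S ∈ T[0,3] ⇒ YES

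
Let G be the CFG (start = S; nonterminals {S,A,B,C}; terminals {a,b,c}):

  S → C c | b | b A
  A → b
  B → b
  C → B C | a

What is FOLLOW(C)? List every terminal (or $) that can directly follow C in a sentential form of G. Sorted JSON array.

FIRST iteration:
[1]
  A via A→b: +{b}
  B via B→b: +{b}
  C via C→B C: +{b}
  C via C→a: +{a}
  S via S→C c: +{a,b}
  S: {a,b}  A: {b}  B: {b}  C: {a,b}
[2] (no change)
  S: {a,b}  A: {b}  B: {b}  C: {a,b}

FOLLOW sets:
seed FOLLOW(S) with $
iter 1:
  C→B C: FOLLOW(B) ⊇ FIRST(C) = {a,b}; new: +{a,b}
  S→C c: FOLLOW(C) ⊇ FIRST(c) = {c}; new: +{c}
  S→b A: FOLLOW(A) ⊇ FOLLOW(S) ⊇ {$}; new: +{$}
  FOLLOW(S)={$}  FOLLOW(A)={$}  FOLLOW(B)={a,b}  FOLLOW(C)={c}
iter 2: (no change)
  FOLLOW(S)={$}  FOLLOW(A)={$}  FOLLOW(B)={a,b}  FOLLOW(C)={c}

FOLLOW(C) = ["c"]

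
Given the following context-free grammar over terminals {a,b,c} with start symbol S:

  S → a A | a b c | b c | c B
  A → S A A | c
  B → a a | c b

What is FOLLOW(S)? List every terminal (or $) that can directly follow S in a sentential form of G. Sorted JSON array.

FIRST sets, iterate to fixpoint:
iter 1:
  A via A→c: +{c}
  B via B→a a: +{a}
  B via B→c b: +{c}
  S via S→a A: +{a}
  S via S→b c: +{b}
  S via S→c B: +{c}
  S: {a,b,c}  A: {c}  B: {a,c}
iter 2:
  A via A→S A A: +{a,b}
  S: {a,b,c}  A: {a,b,c}  B: {a,c}
iter 3: (stable)
  S: {a,b,c}  A: {a,b,c}  B: {a,c}

FOLLOW sets:
seed FOLLOW(S) with $
round 1:
  A→S A A: FOLLOW(S) ⊇ FIRST(A) = {a,b,c}; new: +{a,b,c}
  A→S A A: FOLLOW(A) ⊇ FIRST(A) = {a,b,c}; new: +{a,b,c}
  S→a A: FOLLOW(A) ⊇ FOLLOW(S) ⊇ {$,a,b,c}; new: +{$}
  S→c B: FOLLOW(B) ⊇ FOLLOW(S) ⊇ {$,a,b,c}; new: +{$,a,b,c}
  FOLLOW(S)={$,a,b,c}  FOLLOW(A)={$,a,b,c}  FOLLOW(B)={$,a,b,c}
round 2: done
  FOLLOW(S)={$,a,b,c}  FOLLOW(A)={$,a,b,c}  FOLLOW(B)={$,a,b,c}

FOLLOW(S) = ["$", "a", "b", "c"]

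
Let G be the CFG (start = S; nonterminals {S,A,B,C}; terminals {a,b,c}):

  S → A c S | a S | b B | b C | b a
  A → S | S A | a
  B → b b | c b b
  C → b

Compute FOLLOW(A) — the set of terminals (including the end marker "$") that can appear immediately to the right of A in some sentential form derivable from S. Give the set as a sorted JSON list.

FIRST sets, iterate to fixpoint:
pass 1:
  A via A→a: +{a}
  B via B→b b: +{b}
  B via B→c b b: +{c}
  C via C→b: +{b}
  S via S→A c S: +{a}
  S via S→b B: +{b}
  FIRST[S]={a,b}  FIRST[A]={a}  FIRST[B]={b,c}  FIRST[C]={b}
pass 2:
  A via A→S: +{b}
  FIRST[S]={a,b}  FIRST[A]={a,b}  FIRST[B]={b,c}  FIRST[C]={b}
pass 3: done
  FIRST[S]={a,b}  FIRST[A]={a,b}  FIRST[B]={b,c}  FIRST[C]={b}

Compute FOLLOW by fixpoint:
initialize: $ ∈ FOLLOW(S)
iter 1:
  A→S A: FOLLOW(S) ⊇ FIRST(A) = {a,b}; new: +{a,b}
  S→A c S: FOLLOW(A) ⊇ FIRST(c) = {c}; new: +{c}
  S→b B: FOLLOW(B) ⊇ FOLLOW(S) ⊇ {$,a,b}; new: +{$,a,b}
  S→b C: FOLLOW(C) ⊇ FOLLOW(S) ⊇ {$,a,b}; new: +{$,a,b}
  FOLLOW[S]={$,a,b}  FOLLOW[A]={c}  FOLLOW[B]={$,a,b}  FOLLOW[C]={$,a,b}
iter 2:
  A→S: FOLLOW(S) ⊇ FOLLOW(A) ⊇ {c}; new: +{c}
  S→b B: FOLLOW(B) ⊇ FOLLOW(S) ⊇ {$,a,b,c}; new: +{c}
  S→b C: FOLLOW(C) ⊇ FOLLOW(S) ⊇ {$,a,b,c}; new: +{c}
  FOLLOW[S]={$,a,b,c}  FOLLOW[A]={c}  FOLLOW[B]={$,a,b,c}  FOLLOW[C]={$,a,b,c}
iter 3: (stable)
  FOLLOW[S]={$,a,b,c}  FOLLOW[A]={c}  FOLLOW[B]={$,a,b,c}  FOLLOW[C]={$,a,b,c}

FOLLOW(A) = ["c"]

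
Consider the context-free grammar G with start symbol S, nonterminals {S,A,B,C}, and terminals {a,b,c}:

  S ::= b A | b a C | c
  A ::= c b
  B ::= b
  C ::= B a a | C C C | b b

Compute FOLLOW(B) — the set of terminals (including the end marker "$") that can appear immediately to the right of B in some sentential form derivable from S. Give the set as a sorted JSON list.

FIRST iteration:
pass 1:
  A via A→c b: +{c}
  B via B→b: +{b}
  C via C→B a a: +{b}
  S via S→b A: +{b}
  S via S→c: +{c}
  FIRST[S]={b,c}  FIRST[A]={c}  FIRST[B]={b}  FIRST[C]={b}
pass 2: done
  FIRST[S]={b,c}  FIRST[A]={c}  FIRST[B]={b}  FIRST[C]={b}

FOLLOW iteration:
FOLLOW(S) := {$}
[1]
  C→B a a: FOLLOW(B) ⊇ FIRST(a) = {a}; new: +{a}
  C→C C C: FOLLOW(C) ⊇ FIRST(C) = {b}; new: +{b}
  S→b A: FOLLOW(A) ⊇ FOLLOW(S) ⊇ {$}; new: +{$}
  S→b a C: FOLLOW(C) ⊇ FOLLOW(S) ⊇ {$}; new: +{$}
  FOLLOW[S]={$}  FOLLOW[A]={$}  FOLLOW[B]={a}  FOLLOW[C]={$,b}
[2] (stable)
  FOLLOW[S]={$}  FOLLOW[A]={$}  FOLLOW[B]={a}  FOLLOW[C]={$,b}

FOLLOW(B) = ["a"]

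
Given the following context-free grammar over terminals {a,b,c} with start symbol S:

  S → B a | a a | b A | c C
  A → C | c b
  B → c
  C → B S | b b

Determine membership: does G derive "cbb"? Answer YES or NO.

Convert to CNF:
  S -> B T2 | T0 A | T1 C | T2 T2
  A -> B S | T0 T0 | T1 T0
  B -> c
  C -> B S | T0 T0
  T0 -> b
  T1 -> c
  T2 -> a

CYK table (by increasing span):
  cell(0,0) c: {B,T1}  orig:{B}
  cell(1,1) b: {T0}  orig:{}
  cell(2,2) b: {T0}  orig:{}
  cell(0,1) cb: {A}
  cell(1,2) bb: {A,C}
  cell(0,2) cbb: {S}

S ∈ T[0,2] ⇒ YES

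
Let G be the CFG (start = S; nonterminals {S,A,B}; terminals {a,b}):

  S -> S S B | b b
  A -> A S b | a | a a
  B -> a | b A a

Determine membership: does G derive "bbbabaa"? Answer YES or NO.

Convert to CNF:
  S -> S X4 | T0 T0
  A -> A X2 | T1 T1 | a
  B -> T0 X3 | a
  T0 -> b
  T1 -> a
  X2 -> S T0
  X3 -> A T1
  X4 -> S B

CYK table (by increasing span):
  cell(0,0) b: {T0}  orig:{}
  cell(1,1) b: {T0}  orig:{}
  cell(2,2) b: {T0}  orig:{}
  cell(3,3) a: {A,B,T1}  orig:{A,B}
  cell(4,4) b: {T0}  orig:{}
  cell(5,5) a: {A,B,T1}  orig:{A,B}
  cell(6,6) a: {A,B,T1}  orig:{A,B}
  cell(0,1) bb: {S}
  cell(1,2) bb: {S}
  cell(2,3) ba: ∅
  cell(3,4) ab: ∅
  cell(4,5) ba: ∅
  cell(5,6) aa: {A,X3}  orig:{A}
  cell(0,2) bbb: {X2}  orig:{}
  cell(1,3) bba: {X4}  orig:{}
  cell(2,4) bab: ∅
  cell(3,5) aba: ∅
  cell(4,6) baa: {B}
  cell(0,3) bbba: ∅
  cell(1,4) bbab: ∅
  cell(2,5) baba: ∅
  cell(3,6) abaa: ∅
  cell(0,4) bbbab: ∅
  cell(1,5) bbaba: ∅
  cell(2,6) babaa: ∅
  cell(0,5) bbbaba: ∅
  cell(1,6) bbabaa: ∅
  cell(0,6) bbbabaa: ∅

S ∉ T[0,6] ⇒ NO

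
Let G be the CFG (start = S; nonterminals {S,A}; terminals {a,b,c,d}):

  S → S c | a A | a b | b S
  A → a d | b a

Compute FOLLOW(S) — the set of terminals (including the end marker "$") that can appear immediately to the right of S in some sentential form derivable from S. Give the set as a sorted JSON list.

FIRST iteration:
pass 1:
  A via A→a d: +{a}
  A via A→b a: +{b}
  S via S→a A: +{a}
  S via S→b S: +{b}
  FIRST[S]={a,b}  FIRST[A]={a,b}
pass 2: done
  FIRST[S]={a,b}  FIRST[A]={a,b}

Compute FOLLOW by fixpoint:
seed FOLLOW(S) with $
iter 1:
  S→S c: FOLLOW(S) ⊇ FIRST(c) = {c}; new: +{c}
  S→a A: FOLLOW(A) ⊇ FOLLOW(S) ⊇ {$,c}; new: +{$,c}
  S: {$,c}  A: {$,c}
iter 2: — fixpoint
  S: {$,c}  A: {$,c}

FOLLOW(S) = ["$", "c"]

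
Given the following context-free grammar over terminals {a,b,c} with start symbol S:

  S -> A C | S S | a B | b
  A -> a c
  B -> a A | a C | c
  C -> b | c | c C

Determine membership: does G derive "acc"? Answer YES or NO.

Convert to CNF:
  S -> A C | S S | T0 B | b
  A -> T0 T1
  B -> T0 A | T0 C | c
  C -> T1 C | b | c
  T0 -> a
  T1 -> c

CYK fill:
  T[0,0] 'a' = {T0}  orig:{}
  T[1,1] 'c' = {B,C,T1}  orig:{B,C}
  T[2,2] 'c' = {B,C,T1}  orig:{B,C}
  T[0,1] 'ac' = {A,B,S}
  T[1,2] 'cc' = {C}
  T[0,2] 'acc' = {B,S}

S ∈ T[0,2] ⇒ YES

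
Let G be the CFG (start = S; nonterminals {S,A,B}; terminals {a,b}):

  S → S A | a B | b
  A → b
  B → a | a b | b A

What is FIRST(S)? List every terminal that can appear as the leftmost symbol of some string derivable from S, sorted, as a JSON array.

Compute FIRST by fixpoint:
iter 1:
  A via A→b: +{b}
  B via B→a: +{a}
  B via B→b A: +{b}
  S via S→a B: +{a}
  S via S→b: +{b}
  FIRST[S]={a,b}  FIRST[A]={b}  FIRST[B]={a,b}
iter 2: (no change)
  FIRST[S]={a,b}  FIRST[A]={b}  FIRST[B]={a,b}

FIRST(S) = ["a", "b"]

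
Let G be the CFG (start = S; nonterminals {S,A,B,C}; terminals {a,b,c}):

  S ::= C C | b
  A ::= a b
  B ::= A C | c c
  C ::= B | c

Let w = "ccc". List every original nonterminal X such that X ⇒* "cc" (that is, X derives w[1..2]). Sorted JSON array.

Convert to CNF:
  S -> C C | b
  A -> T0 T1
  B -> A C | T2 T2
  C -> A C | T2 T2 | c
  T0 -> a
  T1 -> b
  T2 -> c

CYK table (by increasing span) (cells [i..j] with 1 ≤ i ≤ j ≤ 2 only):
  [1..1]={C,T2}  "c"  orig:{C}
  [2..2]={C,T2}  "c"  orig:{C}
  [1..2]={B,C,S}  "cc"

Original NTs in T[1,2] deriving "cc": ["B", "C", "S"]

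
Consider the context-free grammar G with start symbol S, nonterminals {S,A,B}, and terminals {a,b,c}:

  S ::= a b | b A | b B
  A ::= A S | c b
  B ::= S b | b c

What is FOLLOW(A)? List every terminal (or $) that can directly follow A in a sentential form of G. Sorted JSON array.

Compute FIRST by fixpoint:
iter 1:
  A via A→c b: +{c}
  B via B→b c: +{b}
  S via S→a b: +{a}
  S via S→b A: +{b}
  FIRST[S]={a,b}  FIRST[A]={c}  FIRST[B]={b}
iter 2:
  B via B→S b: +{a}
  FIRST[S]={a,b}  FIRST[A]={c}  FIRST[B]={a,b}
iter 3: done
  FIRST[S]={a,b}  FIRST[A]={c}  FIRST[B]={a,b}

FOLLOW iteration:
FOLLOW(S) := {$}
[1]
  A→A S: FOLLOW(A) ⊇ FIRST(S) = {a,b}; new: +{a,b}
  A→A S: FOLLOW(S) ⊇ FOLLOW(A) ⊇ {a,b}; new: +{a,b}
  S→b A: FOLLOW(A) ⊇ FOLLOW(S) ⊇ {$,a,b}; new: +{$}
  S→b B: FOLLOW(B) ⊇ FOLLOW(S) ⊇ {$,a,b}; new: +{$,a,b}
  FOLLOW[S]={$,a,b}  FOLLOW[A]={$,a,b}  FOLLOW[B]={$,a,b}
[2] (no change)
  FOLLOW[S]={$,a,b}  FOLLOW[A]={$,a,b}  FOLLOW[B]={$,a,b}

FOLLOW(A) = ["$", "a", "b"]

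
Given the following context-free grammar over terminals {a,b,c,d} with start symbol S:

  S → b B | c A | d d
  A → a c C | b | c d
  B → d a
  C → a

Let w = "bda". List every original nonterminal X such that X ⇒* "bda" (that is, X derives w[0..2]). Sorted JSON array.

CNF form of G:
  S -> T1 A | T2 T2 | T3 B
  A -> T0 X4 | T1 T2 | b
  B -> T2 T0
  C -> a
  T0 -> a
  T1 -> c
  T2 -> d
  T3 -> b
  X4 -> T1 C

CYK table (by increasing span) — only the sub-triangle for w[0..2]:
  T[0,0] 'b' = {A,T3}  orig:{A}
  T[1,1] 'd' = {T2}  orig:{}
  T[2,2] 'a' = {C,T0}  orig:{C}
  T[0,1] 'bd' = ∅
  T[1,2] 'da' = {B}
  T[0,2] 'bda' = {S}

Original NTs in T[0,2] deriving "bda": ["S"]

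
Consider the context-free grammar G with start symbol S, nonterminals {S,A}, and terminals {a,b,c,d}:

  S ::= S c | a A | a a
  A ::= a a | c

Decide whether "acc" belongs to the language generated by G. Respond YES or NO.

CNF form of G:
  S -> S T1 | T0 A | T0 T0
  A -> T0 T0 | c
  T0 -> a
  T1 -> c

CYK table (by increasing span):
  cell(0,0) a: {T0}  orig:{}
  cell(1,1) c: {A,T1}  orig:{A}
  cell(2,2) c: {A,T1}  orig:{A}
  cell(0,1) ac: {S}
  cell(1,2) cc: ∅
  cell(0,2) acc: {S}

S ∈ T[0,2] ⇒ YES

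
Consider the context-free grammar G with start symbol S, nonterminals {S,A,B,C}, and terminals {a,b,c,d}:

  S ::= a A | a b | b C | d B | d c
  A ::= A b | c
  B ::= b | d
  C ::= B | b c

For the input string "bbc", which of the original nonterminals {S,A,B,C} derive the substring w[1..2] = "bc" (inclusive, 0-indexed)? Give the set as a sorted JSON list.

CNF form of G:
  S -> T0 C | T2 A | T2 T0 | T3 B | T3 T1
  A -> A T0 | c
  B -> b | d
  C -> T0 T1 | b | d
  T0 -> b
  T1 -> c
  T2 -> a
  T3 -> d

CYK table (by increasing span) (cells [i..j] with 1 ≤ i ≤ j ≤ 2 only):
  T[1,1] 'b' = {B,C,T0}  orig:{B,C}
  T[2,2] 'c' = {A,T1}  orig:{A}
  T[1,2] 'bc' = {C}

Original NTs in T[1,2] deriving "bc": ["C"]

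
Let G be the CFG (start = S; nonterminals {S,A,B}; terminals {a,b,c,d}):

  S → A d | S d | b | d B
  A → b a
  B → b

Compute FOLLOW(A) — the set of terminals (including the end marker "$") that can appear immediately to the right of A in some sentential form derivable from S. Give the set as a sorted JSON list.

FIRST sets, iterate to fixpoint:
iter 1:
  A via A→b a: +{b}
  B via B→b: +{b}
  S via S→A d: +{b}
  S via S→d B: +{d}
  FIRST(S)={b,d}  FIRST(A)={b}  FIRST(B)={b}
iter 2: (stable)
  FIRST(S)={b,d}  FIRST(A)={b}  FIRST(B)={b}

FOLLOW iteration:
FOLLOW(S) := {$}
[1]
  S→A d: FOLLOW(A) ⊇ FIRST(d) = {d}; new: +{d}
  S→S d: FOLLOW(S) ⊇ FIRST(d) = {d}; new: +{d}
  S→d B: FOLLOW(B) ⊇ FOLLOW(S) ⊇ {$,d}; new: +{$,d}
  FOLLOW(S)={$,d}  FOLLOW(A)={d}  FOLLOW(B)={$,d}
[2] — fixpoint
  FOLLOW(S)={$,d}  FOLLOW(A)={d}  FOLLOW(B)={$,d}

FOLLOW(A) = ["d"]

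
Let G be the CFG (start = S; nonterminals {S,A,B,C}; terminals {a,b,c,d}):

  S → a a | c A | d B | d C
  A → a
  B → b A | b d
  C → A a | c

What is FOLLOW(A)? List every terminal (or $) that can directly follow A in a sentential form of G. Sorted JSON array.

FIRST sets, iterate to fixpoint:
iter 1:
  A via A→a: +{a}
  B via B→b A: +{b}
  C via C→A a: +{a}
  C via C→c: +{c}
  S via S→a a: +{a}
  S via S→c A: +{c}
  S via S→d B: +{d}
  FIRST[S]={a,c,d}  FIRST[A]={a}  FIRST[B]={b}  FIRST[C]={a,c}
iter 2: (stable)
  FIRST[S]={a,c,d}  FIRST[A]={a}  FIRST[B]={b}  FIRST[C]={a,c}

FOLLOW sets:
FOLLOW(S) := {$}
iter 1:
  C→A a: FOLLOW(A) ⊇ FIRST(a) = {a}; new: +{a}
  S→c A: FOLLOW(A) ⊇ FOLLOW(S) ⊇ {$}; new: +{$}
  S→d B: FOLLOW(B) ⊇ FOLLOW(S) ⊇ {$}; new: +{$}
  S→d C: FOLLOW(C) ⊇ FOLLOW(S) ⊇ {$}; new: +{$}
  S: {$}  A: {$,a}  B: {$}  C: {$}
iter 2: — fixpoint
  S: {$}  A: {$,a}  B: {$}  C: {$}

FOLLOW(A) = ["$", "a"]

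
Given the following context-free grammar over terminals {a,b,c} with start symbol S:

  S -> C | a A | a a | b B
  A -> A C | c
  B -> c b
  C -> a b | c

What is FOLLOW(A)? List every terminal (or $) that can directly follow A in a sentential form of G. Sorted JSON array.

Compute FIRST by fixpoint:
iter 1:
  A via A→c: +{c}
  B via B→c b: +{c}
  C via C→a b: +{a}
  C via C→c: +{c}
  S via S→C: +{a,c}
  S via S→b B: +{b}
  S: {a,b,c}  A: {c}  B: {c}  C: {a,c}
iter 2: — fixpoint
  S: {a,b,c}  A: {c}  B: {c}  C: {a,c}

FOLLOW iteration:
seed FOLLOW(S) with $
iter 1:
  A→A C: FOLLOW(A) ⊇ FIRST(C) = {a,c}; new: +{a,c}
  A→A C: FOLLOW(C) ⊇ FOLLOW(A) ⊇ {a,c}; new: +{a,c}
  S→C: FOLLOW(C) ⊇ FOLLOW(S) ⊇ {$}; new: +{$}
  S→a A: FOLLOW(A) ⊇ FOLLOW(S) ⊇ {$}; new: +{$}
  S→b B: FOLLOW(B) ⊇ FOLLOW(S) ⊇ {$}; new: +{$}
  S: {$}  A: {$,a,c}  B: {$}  C: {$,a,c}
iter 2: done
  S: {$}  A: {$,a,c}  B: {$}  C: {$,a,c}

FOLLOW(A) = ["$", "a", "c"]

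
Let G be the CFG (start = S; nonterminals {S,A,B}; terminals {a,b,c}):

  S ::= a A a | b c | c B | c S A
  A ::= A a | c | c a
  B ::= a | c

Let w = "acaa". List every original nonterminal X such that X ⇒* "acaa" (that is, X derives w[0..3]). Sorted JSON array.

CNF form of G:
  S -> T0 X3 | T1 B | T1 X4 | T2 T1
  A -> A T0 | T1 T0 | c
  B -> a | c
  T0 -> a
  T1 -> c
  T2 -> b
  X3 -> A T0
  X4 -> S A

CYK table (by increasing span) — only the sub-triangle for w[0..3]:
  cell(0,0) a: {B,T0}  orig:{B}
  cell(1,1) c: {A,B,T1}  orig:{A,B}
  cell(2,2) a: {B,T0}  orig:{B}
  cell(3,3) a: {B,T0}  orig:{B}
  cell(0,1) ac: ∅
  cell(1,2) ca: {A,S,X3}  orig:{A,S}
  cell(2,3) aa: ∅
  cell(0,2) aca: {S}
  cell(1,3) caa: {A,X3}  orig:{A}
  cell(0,3) acaa: {S}

Original NTs in T[0,3] deriving "acaa": ["S"]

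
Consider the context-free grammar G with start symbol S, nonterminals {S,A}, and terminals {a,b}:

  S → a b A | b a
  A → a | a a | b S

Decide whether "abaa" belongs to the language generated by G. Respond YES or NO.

Convert to CNF:
  S -> T0 X2 | T1 T0
  A -> T0 T0 | T1 S | a
  T0 -> a
  T1 -> b
  X2 -> T1 A

CYK fill:
  T[0,0] 'a' = {A,T0}  orig:{A}
  T[1,1] 'b' = {T1}  orig:{}
  T[2,2] 'a' = {A,T0}  orig:{A}
  T[3,3] 'a' = {A,T0}  orig:{A}
  T[0,1] 'ab' = ∅
  T[1,2] 'ba' = {S,X2}  orig:{S}
  T[2,3] 'aa' = {A}
  T[0,2] 'aba' = {S}
  T[1,3] 'baa' = {X2}  orig:{}
  T[0,3] 'abaa' = {S}

S ∈ T[0,3] ⇒ YES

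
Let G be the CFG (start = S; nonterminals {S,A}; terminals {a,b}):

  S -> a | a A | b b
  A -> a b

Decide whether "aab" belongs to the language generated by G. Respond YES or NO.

CNF form of G:
  S -> T0 A | T1 T1 | a
  A -> T0 T1
  T0 -> a
  T1 -> b

CYK table (by increasing span):
  cell(0,0) a: {S,T0}  orig:{S}
  cell(1,1) a: {S,T0}  orig:{S}
  cell(2,2) b: {T1}  orig:{}
  cell(0,1) aa: ∅
  cell(1,2) ab: {A}
  cell(0,2) aab: {S}

S ∈ T[0,2] ⇒ YES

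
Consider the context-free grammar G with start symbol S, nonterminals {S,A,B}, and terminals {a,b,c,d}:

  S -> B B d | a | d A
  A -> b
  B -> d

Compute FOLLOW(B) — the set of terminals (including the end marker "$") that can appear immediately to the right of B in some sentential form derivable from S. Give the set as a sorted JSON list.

FIRST sets, iterate to fixpoint:
iter 1:
  A via A→b: +{b}
  B via B→d: +{d}
  S via S→B B d: +{d}
  S via S→a: +{a}
  S: {a,d}  A: {b}  B: {d}
iter 2: (no change)
  S: {a,d}  A: {b}  B: {d}

Compute FOLLOW by fixpoint:
FOLLOW(S) := {$}
pass 1:
  S→B B d: FOLLOW(B) ⊇ FIRST(B) = {d}; new: +{d}
  S→d A: FOLLOW(A) ⊇ FOLLOW(S) ⊇ {$}; new: +{$}
  FOLLOW[S]={$}  FOLLOW[A]={$}  FOLLOW[B]={d}
pass 2: (stable)
  FOLLOW[S]={$}  FOLLOW[A]={$}  FOLLOW[B]={d}

FOLLOW(B) = ["d"]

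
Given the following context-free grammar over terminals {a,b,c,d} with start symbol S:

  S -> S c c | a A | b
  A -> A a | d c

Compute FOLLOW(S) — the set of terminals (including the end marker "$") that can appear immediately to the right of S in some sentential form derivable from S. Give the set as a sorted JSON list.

FIRST iteration:
iter 1:
  A via A→d c: +{d}
  S via S→a A: +{a}
  S via S→b: +{b}
  FIRST[S]={a,b}  FIRST[A]={d}
iter 2: done
  FIRST[S]={a,b}  FIRST[A]={d}

FOLLOW iteration:
initialize: $ ∈ FOLLOW(S)
[1]
  A→A a: FOLLOW(A) ⊇ FIRST(a) = {a}; new: +{a}
  S→S c c: FOLLOW(S) ⊇ FIRST(c) = {c}; new: +{c}
  S→a A: FOLLOW(A) ⊇ FOLLOW(S) ⊇ {$,c}; new: +{$,c}
  FOLLOW[S]={$,c}  FOLLOW[A]={$,a,c}
[2] (no change)
  FOLLOW[S]={$,c}  FOLLOW[A]={$,a,c}

FOLLOW(S) = ["$", "c"]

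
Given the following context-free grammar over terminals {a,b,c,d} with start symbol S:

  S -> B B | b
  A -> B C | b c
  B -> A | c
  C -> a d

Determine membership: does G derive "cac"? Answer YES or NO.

Convert to CNF:
  S -> B B | b
  A -> B C | T0 T1
  B -> B C | T0 T1 | c
  C -> T2 T3
  T0 -> b
  T1 -> c
  T2 -> a
  T3 -> d

CYK fill:
  [0..0]={B,T1}  "c"  orig:{B}
  [1..1]={T2}  "a"  orig:{}
  [2..2]={B,T1}  "c"  orig:{B}
  [0..1]=∅  "ca"
  [1..2]=∅  "ac"
  [0..2]=∅  "cac"

S ∉ T[0,2] ⇒ NO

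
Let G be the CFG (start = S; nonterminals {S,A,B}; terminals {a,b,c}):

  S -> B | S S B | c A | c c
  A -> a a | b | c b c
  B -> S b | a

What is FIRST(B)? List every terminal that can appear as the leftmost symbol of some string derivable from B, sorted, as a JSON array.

FIRST sets, iterate to fixpoint:
[1]
  A via A→a a: +{a}
  A via A→b: +{b}
  A via A→c b c: +{c}
  B via B→a: +{a}
  S via S→B: +{a}
  S via S→c A: +{c}
  FIRST(S)={a,c}  FIRST(A)={a,b,c}  FIRST(B)={a}
[2]
  B via B→S b: +{c}
  FIRST(S)={a,c}  FIRST(A)={a,b,c}  FIRST(B)={a,c}
[3] — fixpoint
  FIRST(S)={a,c}  FIRST(A)={a,b,c}  FIRST(B)={a,c}

FIRST(B) = ["a", "c"]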